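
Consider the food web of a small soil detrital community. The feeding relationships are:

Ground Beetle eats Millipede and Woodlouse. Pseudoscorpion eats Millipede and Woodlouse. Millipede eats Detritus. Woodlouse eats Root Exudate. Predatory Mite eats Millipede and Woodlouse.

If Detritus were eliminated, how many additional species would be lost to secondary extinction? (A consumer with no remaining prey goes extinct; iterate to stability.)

Remove Detritus.
Round 1: Millipede (all prey gone) → extinct.
No further losses. Total secondary extinctions: 1.

1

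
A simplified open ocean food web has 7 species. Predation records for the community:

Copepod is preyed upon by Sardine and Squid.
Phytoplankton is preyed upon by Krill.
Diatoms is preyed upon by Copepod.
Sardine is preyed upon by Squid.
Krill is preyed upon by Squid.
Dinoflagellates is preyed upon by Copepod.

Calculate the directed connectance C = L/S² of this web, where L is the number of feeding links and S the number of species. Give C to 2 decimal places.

C = 0.14

The web has S = 7 species and L = 7 feeding links.
C = L / S² = 7 / 49 = 0.1429 ≈ 0.14.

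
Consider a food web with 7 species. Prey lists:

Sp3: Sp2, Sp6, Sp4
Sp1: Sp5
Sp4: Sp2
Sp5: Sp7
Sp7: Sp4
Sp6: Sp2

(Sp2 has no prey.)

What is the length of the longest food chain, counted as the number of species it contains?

5 species

One longest chain: Sp2 → Sp4 → Sp7 → Sp5 → Sp1.
It has 5 species and 4 links.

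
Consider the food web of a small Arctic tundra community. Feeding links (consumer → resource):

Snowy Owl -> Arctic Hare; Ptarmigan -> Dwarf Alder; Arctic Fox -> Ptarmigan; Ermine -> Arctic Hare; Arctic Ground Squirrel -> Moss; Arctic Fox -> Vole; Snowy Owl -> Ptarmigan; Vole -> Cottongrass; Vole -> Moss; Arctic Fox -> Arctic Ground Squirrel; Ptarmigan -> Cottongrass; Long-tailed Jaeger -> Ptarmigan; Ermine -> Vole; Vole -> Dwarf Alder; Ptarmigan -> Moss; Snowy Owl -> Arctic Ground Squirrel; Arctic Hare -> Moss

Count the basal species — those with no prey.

3

Basal species (no prey listed): Cottongrass, Moss, Dwarf Alder.
Count: 3.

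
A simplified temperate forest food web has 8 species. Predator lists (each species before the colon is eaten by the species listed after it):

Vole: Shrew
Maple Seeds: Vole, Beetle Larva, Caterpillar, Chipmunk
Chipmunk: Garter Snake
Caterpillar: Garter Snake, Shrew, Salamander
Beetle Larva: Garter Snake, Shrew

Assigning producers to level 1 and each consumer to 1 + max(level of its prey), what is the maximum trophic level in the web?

Producers (level 1): Maple Seeds.
Maple Seeds → Beetle Larva → Garter Snake gives Garter Snake level 3.
No species has a prey at level 3, so no species reaches level 4.

3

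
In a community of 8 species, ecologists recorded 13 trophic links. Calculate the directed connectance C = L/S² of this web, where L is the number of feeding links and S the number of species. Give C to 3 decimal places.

C = 0.203

The web has S = 8 species and L = 13 feeding links.
C = L / S² = 13 / 64 = 0.2031 ≈ 0.203.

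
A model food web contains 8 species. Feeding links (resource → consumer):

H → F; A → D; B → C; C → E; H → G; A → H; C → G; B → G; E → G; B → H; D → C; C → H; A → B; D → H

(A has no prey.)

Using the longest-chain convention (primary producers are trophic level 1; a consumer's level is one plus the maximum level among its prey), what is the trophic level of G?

Trophic level 5

A is a producer → level 1.
B eats A → level 2.
C eats B (level 2); other prey at levels: D 2 → level 3.
H eats C (level 3); other prey at levels: A 1, B 2, D 2 → level 4.
G eats H (level 4); other prey at levels: B 2, C 3, E 4 → level 5.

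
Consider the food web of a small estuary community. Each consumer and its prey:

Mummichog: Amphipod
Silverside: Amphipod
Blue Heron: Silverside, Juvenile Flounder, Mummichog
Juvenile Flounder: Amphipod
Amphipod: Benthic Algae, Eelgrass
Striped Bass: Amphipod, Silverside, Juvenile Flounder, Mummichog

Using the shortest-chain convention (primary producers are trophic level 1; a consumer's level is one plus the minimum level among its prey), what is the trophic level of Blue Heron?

Trophic level 4

Benthic Algae is a producer → level 1.
Amphipod eats Benthic Algae → level 2.
Silverside eats Amphipod → level 3.
Blue Heron eats Silverside → level 4.
No prey of Blue Heron is below level 3, so 4 is the minimum.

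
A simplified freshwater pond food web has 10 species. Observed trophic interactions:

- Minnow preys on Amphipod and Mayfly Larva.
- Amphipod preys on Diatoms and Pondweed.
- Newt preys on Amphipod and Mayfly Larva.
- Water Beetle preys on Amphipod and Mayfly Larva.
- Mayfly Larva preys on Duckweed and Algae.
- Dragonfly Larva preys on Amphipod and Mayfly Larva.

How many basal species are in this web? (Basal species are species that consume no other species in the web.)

Basal species (no prey listed): Algae, Pondweed, Diatoms, Duckweed.
Count: 4.

4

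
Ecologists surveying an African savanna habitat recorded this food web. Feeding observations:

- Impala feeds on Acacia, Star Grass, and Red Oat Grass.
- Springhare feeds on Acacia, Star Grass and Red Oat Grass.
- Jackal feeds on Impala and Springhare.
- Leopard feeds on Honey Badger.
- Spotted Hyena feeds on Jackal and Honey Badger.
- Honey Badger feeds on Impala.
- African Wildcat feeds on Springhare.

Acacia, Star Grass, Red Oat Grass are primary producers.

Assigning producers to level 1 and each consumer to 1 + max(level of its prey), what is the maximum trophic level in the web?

Producers (level 1): Acacia, Star Grass, Red Oat Grass.
Acacia → Impala → Honey Badger → Leopard gives Leopard level 4.
No species has a prey at level 4, so no species reaches level 5.

4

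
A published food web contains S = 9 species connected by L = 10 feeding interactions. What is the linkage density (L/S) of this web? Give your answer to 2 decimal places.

There are L = 10 links among S = 9 species.
L/S = 10/9 = 1.1111 ≈ 1.11.

L/S = 1.11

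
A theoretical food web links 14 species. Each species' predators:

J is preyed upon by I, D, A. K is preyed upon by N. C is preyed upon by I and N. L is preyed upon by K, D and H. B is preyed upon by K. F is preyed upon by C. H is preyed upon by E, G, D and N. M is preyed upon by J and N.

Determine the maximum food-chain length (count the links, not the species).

One longest chain: L → H → E.
It has 3 species and 2 links.

2 links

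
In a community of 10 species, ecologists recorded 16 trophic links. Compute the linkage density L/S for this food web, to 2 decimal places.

There are L = 16 links among S = 10 species.
L/S = 16/10 = 1.6000 ≈ 1.60.

L/S = 1.60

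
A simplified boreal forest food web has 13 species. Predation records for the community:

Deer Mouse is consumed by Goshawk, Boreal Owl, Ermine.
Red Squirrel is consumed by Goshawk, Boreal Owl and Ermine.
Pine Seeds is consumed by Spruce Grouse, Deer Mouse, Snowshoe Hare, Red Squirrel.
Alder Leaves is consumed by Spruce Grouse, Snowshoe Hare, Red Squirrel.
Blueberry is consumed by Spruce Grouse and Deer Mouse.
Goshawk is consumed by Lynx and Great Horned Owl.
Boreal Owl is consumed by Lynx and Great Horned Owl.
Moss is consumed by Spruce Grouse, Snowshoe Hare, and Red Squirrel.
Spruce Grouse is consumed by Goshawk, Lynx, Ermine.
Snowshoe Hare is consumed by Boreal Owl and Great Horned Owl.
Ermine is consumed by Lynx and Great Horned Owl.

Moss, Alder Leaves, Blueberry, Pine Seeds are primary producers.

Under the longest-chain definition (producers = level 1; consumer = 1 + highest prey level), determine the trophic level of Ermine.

Moss is a producer → level 1.
Spruce Grouse eats Moss (level 1); other prey at levels: Alder Leaves 1, Blueberry 1, Pine Seeds 1 → level 2.
Ermine eats Spruce Grouse (level 2); other prey at levels: Deer Mouse 2, Red Squirrel 2 → level 3.

Trophic level 3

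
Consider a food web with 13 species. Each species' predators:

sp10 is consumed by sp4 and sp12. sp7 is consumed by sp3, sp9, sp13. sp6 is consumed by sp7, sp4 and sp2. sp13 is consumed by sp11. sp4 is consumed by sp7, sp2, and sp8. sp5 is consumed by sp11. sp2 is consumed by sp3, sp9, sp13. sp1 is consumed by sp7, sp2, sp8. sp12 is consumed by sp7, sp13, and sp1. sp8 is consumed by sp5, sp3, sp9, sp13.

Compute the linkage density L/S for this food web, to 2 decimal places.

L/S = 2.00

There are L = 26 links among S = 13 species.
L/S = 26/13 = 2.0000 ≈ 2.00.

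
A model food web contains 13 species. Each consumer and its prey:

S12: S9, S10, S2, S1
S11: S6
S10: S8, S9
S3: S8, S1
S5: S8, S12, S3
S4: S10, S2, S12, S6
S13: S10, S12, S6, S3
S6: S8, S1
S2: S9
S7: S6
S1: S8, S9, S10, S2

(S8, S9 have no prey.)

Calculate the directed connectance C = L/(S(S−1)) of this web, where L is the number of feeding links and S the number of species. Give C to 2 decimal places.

The web has S = 13 species and L = 28 feeding links.
C = L / (S(S−1)) = 28 / 156 = 0.1795 ≈ 0.18.

C = 0.18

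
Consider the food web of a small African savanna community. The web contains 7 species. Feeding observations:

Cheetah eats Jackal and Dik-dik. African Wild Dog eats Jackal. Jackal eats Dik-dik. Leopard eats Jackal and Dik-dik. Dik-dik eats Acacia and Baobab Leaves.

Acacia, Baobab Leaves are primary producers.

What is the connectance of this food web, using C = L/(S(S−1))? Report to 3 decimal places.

C = 0.190

The web has S = 7 species and L = 8 feeding links.
C = L / (S(S−1)) = 8 / 42 = 0.1905 ≈ 0.190.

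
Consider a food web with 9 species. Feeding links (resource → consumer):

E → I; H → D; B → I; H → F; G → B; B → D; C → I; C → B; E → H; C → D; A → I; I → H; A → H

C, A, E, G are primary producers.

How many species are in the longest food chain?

One longest chain: C → B → I → H → F.
It has 5 species and 4 links.

5 species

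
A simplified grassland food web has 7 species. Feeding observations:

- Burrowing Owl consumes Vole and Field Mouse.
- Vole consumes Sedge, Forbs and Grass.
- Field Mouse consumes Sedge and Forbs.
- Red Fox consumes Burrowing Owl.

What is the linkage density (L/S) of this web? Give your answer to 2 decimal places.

L/S = 1.14

There are L = 8 links among S = 7 species.
L/S = 8/7 = 1.1429 ≈ 1.14.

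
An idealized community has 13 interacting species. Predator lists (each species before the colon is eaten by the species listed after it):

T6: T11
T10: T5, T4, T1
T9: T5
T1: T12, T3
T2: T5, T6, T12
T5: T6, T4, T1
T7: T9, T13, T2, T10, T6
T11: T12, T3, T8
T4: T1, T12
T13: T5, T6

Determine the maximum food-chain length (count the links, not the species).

5 links

One longest chain: T7 → T9 → T5 → T6 → T11 → T12.
It has 6 species and 5 links.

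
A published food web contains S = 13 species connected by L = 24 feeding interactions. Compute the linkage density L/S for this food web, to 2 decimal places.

L/S = 1.85

There are L = 24 links among S = 13 species.
L/S = 24/13 = 1.8462 ≈ 1.85.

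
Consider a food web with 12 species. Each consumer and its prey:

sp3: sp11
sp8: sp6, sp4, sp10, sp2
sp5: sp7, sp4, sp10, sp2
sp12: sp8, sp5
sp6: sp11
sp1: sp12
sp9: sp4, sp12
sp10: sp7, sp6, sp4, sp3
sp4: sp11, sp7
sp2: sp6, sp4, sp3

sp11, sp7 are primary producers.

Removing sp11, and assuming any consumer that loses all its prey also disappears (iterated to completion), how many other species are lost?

2

Remove sp11.
Round 1: sp6 (all prey gone), sp3 (all prey gone) → extinct.
No further losses. Total secondary extinctions: 2.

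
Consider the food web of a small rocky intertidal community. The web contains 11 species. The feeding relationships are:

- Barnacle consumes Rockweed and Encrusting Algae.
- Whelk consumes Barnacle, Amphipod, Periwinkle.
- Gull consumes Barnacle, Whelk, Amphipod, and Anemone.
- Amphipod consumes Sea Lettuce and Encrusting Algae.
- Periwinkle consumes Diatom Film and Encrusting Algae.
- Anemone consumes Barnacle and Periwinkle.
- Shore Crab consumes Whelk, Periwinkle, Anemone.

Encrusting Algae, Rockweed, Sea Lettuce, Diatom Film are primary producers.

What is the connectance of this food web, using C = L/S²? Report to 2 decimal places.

The web has S = 11 species and L = 18 feeding links.
C = L / S² = 18 / 121 = 0.1488 ≈ 0.15.

C = 0.15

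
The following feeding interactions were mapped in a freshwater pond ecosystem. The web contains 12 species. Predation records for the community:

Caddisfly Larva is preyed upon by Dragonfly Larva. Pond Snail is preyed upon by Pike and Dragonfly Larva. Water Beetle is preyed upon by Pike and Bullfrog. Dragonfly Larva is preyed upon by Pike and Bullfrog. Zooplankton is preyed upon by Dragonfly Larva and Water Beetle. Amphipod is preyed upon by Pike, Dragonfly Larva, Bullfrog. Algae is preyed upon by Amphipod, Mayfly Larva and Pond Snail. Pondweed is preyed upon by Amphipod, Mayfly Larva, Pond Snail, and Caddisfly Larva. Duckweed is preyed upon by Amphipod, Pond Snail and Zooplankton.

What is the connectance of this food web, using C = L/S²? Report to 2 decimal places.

The web has S = 12 species and L = 22 feeding links.
C = L / S² = 22 / 144 = 0.1528 ≈ 0.15.

C = 0.15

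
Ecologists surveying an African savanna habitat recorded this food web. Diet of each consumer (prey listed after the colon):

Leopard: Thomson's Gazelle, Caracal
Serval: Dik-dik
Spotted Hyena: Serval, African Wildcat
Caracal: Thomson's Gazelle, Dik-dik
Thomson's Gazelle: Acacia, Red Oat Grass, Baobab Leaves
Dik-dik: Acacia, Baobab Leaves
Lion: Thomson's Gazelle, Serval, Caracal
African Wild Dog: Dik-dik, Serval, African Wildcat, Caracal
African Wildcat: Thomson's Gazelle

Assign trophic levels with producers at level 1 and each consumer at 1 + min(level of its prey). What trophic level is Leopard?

Trophic level 3

Acacia is a producer → level 1.
Thomson's Gazelle eats Acacia → level 2.
Leopard eats Thomson's Gazelle → level 3.
No prey of Leopard is below level 2, so 3 is the minimum.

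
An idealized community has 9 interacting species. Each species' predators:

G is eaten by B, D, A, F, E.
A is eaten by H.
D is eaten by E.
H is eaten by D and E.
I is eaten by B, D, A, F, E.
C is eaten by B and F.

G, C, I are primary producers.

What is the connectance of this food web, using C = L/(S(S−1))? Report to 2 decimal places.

C = 0.22

The web has S = 9 species and L = 16 feeding links.
C = L / (S(S−1)) = 16 / 72 = 0.2222 ≈ 0.22.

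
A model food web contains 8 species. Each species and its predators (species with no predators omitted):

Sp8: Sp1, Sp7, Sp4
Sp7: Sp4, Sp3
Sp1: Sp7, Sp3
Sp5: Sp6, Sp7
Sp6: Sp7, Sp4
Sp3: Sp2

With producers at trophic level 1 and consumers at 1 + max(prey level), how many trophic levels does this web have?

Producers (level 1): Sp5, Sp8.
Sp5 → Sp6 → Sp7 → Sp3 → Sp2 gives Sp2 level 5.
No species has a prey at level 5, so no species reaches level 6.

5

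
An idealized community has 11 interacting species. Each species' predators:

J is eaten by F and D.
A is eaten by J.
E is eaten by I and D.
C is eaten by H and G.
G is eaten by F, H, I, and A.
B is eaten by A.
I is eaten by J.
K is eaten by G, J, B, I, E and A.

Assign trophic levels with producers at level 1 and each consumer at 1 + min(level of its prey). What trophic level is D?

K is a producer → level 1.
J eats K → level 2.
D eats J → level 3.
No prey of D is below level 2, so 3 is the minimum.

Trophic level 3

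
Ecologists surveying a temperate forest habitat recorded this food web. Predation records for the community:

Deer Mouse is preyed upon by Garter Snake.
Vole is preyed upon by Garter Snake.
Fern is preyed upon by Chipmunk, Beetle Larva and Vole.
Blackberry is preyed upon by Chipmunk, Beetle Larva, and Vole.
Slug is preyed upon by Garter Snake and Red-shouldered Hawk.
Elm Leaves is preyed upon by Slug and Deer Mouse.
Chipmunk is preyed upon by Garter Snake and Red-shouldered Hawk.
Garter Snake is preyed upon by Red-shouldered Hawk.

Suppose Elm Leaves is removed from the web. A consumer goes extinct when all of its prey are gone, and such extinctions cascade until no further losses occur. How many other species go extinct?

Remove Elm Leaves.
Round 1: Deer Mouse (all prey gone), Slug (all prey gone) → extinct.
No further losses. Total secondary extinctions: 2.

2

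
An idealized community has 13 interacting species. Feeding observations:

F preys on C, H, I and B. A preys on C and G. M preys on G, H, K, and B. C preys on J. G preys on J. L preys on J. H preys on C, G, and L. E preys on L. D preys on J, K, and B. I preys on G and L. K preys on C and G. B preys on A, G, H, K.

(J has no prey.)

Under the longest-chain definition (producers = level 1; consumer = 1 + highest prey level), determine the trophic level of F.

J is a producer → level 1.
G eats J → level 2.
H eats G (level 2); other prey at levels: C 2, L 2 → level 3.
B eats H (level 3); other prey at levels: G 2, K 3, A 3 → level 4.
F eats B (level 4); other prey at levels: C 2, I 3, H 3 → level 5.

Trophic level 5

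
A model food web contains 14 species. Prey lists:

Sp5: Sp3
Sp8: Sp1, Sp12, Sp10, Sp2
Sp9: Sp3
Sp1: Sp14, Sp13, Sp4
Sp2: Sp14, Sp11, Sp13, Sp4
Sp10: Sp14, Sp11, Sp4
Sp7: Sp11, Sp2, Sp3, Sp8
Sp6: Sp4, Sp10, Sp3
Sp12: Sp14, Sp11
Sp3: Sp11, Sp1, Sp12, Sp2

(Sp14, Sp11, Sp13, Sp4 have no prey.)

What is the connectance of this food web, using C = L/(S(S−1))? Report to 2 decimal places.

The web has S = 14 species and L = 29 feeding links.
C = L / (S(S−1)) = 29 / 182 = 0.1593 ≈ 0.16.

C = 0.16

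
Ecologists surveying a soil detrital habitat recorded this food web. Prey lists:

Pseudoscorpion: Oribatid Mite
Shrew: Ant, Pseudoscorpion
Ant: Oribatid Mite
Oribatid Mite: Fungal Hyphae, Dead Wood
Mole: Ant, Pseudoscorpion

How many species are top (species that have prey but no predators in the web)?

2

Top species (has prey, but nothing eats it): Mole, Shrew.
Count: 2.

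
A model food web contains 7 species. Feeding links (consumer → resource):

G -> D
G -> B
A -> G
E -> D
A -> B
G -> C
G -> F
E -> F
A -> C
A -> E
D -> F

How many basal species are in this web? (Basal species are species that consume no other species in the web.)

Basal species (no prey listed): B, F, C.
Count: 3.

3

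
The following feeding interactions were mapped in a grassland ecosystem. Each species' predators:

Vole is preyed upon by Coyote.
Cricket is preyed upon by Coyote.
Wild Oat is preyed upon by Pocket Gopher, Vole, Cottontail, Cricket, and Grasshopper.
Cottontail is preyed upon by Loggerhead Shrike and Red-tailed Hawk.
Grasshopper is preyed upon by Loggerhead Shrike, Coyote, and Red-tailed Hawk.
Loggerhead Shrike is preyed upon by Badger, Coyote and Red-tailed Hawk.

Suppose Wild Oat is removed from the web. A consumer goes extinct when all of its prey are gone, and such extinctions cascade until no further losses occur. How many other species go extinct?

9

Remove Wild Oat.
Round 1: Cricket (all prey gone), Cottontail (all prey gone), Pocket Gopher (all prey gone), Grasshopper (all prey gone), Vole (all prey gone) → extinct.
Round 2: Loggerhead Shrike (all prey gone) → extinct.
Round 3: Red-tailed Hawk (all prey gone), Coyote (all prey gone), Badger (all prey gone) → extinct.
No further losses. Total secondary extinctions: 9.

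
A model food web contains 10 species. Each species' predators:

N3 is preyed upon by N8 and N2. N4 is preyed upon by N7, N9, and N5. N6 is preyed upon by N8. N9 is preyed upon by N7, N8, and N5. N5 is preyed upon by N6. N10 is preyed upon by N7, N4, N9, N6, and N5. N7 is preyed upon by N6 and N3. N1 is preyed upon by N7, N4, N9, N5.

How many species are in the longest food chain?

One longest chain: N1 → N4 → N9 → N7 → N3 → N8.
It has 6 species and 5 links.

6 species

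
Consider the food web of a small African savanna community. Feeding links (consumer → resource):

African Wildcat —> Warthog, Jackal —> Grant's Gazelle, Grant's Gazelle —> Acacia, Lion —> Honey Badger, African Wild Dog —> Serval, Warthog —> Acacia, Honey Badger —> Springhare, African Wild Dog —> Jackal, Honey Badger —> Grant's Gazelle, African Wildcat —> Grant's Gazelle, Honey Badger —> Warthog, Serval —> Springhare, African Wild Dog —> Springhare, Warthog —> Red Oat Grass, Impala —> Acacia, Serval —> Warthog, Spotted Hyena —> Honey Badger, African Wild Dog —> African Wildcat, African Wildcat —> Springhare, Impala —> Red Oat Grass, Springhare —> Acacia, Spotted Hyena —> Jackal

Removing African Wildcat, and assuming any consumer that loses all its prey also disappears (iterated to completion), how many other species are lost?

0

Remove African Wildcat.
Every predator of it retains at least one other prey: African Wild Dog still has Springhare, Serval, Jackal.
No consumer loses all prey, so no secondary extinctions occur.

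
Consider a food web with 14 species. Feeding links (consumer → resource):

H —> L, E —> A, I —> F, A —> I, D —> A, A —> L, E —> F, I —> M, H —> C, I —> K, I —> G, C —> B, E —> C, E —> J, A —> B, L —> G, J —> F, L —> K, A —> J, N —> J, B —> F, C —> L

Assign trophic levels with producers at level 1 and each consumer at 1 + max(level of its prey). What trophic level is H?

K is a producer → level 1.
L eats K (level 1); other prey at levels: G 1 → level 2.
C eats L (level 2); other prey at levels: B 2 → level 3.
H eats C (level 3); other prey at levels: L 2 → level 4.

Trophic level 4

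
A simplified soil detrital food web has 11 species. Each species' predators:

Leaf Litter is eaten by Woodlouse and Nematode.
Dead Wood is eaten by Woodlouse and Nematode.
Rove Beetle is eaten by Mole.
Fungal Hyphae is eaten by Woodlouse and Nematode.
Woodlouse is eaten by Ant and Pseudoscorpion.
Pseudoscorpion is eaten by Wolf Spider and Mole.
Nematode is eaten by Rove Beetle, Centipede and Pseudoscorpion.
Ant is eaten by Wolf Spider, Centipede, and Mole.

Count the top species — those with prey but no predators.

Top species (has prey, but nothing eats it): Centipede, Mole, Wolf Spider.
Count: 3.

3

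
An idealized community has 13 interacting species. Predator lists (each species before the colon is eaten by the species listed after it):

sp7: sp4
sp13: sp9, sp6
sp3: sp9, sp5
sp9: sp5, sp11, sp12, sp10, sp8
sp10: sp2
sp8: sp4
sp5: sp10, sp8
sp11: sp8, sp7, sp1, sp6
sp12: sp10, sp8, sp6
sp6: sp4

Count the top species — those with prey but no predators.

3

Top species (has prey, but nothing eats it): sp1, sp2, sp4.
Count: 3.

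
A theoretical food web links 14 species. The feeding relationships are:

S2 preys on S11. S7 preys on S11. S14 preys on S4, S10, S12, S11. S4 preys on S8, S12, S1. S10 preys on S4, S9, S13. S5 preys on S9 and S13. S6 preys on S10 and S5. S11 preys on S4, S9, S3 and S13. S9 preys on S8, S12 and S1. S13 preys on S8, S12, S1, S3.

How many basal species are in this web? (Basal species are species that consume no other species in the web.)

Basal species (no prey listed): S12, S8, S3, S1.
Count: 4.

4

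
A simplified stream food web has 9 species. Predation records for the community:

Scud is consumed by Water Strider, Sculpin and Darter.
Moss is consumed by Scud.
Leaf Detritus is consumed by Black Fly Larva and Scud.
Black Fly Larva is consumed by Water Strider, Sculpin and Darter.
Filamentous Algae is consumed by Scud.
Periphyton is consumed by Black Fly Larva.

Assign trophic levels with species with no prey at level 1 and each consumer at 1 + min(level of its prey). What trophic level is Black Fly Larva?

Trophic level 2

Periphyton has no prey (basal) → level 1.
Black Fly Larva eats Periphyton → level 2.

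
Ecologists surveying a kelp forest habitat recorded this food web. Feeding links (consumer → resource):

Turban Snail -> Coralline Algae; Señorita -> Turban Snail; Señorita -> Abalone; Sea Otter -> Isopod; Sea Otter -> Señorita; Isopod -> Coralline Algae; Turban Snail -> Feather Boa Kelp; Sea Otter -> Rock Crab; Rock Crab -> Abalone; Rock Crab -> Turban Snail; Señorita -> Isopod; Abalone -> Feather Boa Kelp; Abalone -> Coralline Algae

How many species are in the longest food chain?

One longest chain: Feather Boa Kelp → Turban Snail → Rock Crab → Sea Otter.
It has 4 species and 3 links.

4 species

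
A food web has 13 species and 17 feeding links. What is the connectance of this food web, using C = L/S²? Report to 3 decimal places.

C = 0.101

The web has S = 13 species and L = 17 feeding links.
C = L / S² = 17 / 169 = 0.1006 ≈ 0.101.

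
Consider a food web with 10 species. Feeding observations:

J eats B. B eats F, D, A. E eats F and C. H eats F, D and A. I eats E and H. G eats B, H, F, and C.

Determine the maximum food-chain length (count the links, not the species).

2 links

One longest chain: C → E → I.
It has 3 species and 2 links.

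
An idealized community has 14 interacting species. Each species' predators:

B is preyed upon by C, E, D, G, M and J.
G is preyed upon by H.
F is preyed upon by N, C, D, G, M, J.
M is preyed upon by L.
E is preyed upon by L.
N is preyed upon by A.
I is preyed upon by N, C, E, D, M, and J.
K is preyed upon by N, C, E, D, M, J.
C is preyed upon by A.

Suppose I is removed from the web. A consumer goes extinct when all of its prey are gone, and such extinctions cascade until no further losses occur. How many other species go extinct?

0

Remove I.
Every predator of it retains at least one other prey: E still has B, K; C still has F, B, K; M still has F, B, K; J still has F, B, K; N still has F, K; D still has F, B, K.
No consumer loses all prey, so no secondary extinctions occur.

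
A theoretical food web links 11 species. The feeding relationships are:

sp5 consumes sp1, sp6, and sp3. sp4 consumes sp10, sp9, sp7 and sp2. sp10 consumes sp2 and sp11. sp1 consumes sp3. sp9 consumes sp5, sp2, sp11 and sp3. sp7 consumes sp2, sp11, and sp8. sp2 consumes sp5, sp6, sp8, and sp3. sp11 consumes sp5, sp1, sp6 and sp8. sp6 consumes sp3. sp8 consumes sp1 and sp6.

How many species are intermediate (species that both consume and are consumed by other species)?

9

Intermediate species (has both prey and predators): sp6, sp1, sp5, sp8, sp2, sp11, sp10, sp7, sp9.
Count: 9.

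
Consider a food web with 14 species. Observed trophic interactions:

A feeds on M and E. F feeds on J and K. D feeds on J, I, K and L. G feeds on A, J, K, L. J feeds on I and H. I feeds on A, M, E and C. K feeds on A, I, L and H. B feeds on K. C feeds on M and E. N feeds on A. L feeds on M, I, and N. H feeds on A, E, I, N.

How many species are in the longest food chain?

6 species

One longest chain: E → A → N → L → K → F.
It has 6 species and 5 links.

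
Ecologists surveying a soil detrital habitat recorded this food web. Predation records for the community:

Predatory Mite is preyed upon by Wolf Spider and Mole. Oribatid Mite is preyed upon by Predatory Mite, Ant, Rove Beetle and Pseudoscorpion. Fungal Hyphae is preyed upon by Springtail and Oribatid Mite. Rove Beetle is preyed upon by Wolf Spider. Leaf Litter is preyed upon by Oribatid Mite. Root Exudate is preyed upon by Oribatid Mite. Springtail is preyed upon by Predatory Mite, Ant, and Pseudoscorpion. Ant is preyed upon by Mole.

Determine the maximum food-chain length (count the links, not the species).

3 links

One longest chain: Fungal Hyphae → Springtail → Ant → Mole.
It has 4 species and 3 links.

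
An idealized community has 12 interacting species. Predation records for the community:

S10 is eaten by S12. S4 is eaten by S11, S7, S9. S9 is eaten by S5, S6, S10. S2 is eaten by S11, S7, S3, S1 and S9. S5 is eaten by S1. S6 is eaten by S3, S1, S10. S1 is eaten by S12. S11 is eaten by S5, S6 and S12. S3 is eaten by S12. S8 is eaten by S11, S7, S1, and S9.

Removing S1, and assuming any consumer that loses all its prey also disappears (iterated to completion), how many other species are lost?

0

Remove S1.
Every predator of it retains at least one other prey: S12 still has S11, S10, S3.
No consumer loses all prey, so no secondary extinctions occur.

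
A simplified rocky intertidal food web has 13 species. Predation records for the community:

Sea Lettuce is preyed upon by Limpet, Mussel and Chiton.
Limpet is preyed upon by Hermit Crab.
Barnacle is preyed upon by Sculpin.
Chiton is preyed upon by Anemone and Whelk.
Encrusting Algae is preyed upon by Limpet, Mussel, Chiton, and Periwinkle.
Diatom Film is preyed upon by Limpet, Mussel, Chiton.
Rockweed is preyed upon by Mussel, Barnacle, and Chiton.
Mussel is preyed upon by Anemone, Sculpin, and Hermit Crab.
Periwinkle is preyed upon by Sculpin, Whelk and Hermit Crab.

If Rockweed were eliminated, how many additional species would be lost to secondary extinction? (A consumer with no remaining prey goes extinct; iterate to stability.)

Remove Rockweed.
Round 1: Barnacle (all prey gone) → extinct.
No further losses. Total secondary extinctions: 1.

1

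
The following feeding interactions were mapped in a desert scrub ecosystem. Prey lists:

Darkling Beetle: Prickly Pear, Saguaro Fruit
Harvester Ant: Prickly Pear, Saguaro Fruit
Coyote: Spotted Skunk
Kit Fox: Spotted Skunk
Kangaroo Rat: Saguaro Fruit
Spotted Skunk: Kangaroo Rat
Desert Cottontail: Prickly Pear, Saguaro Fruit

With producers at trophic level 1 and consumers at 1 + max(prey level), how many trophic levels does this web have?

Producers (level 1): Prickly Pear, Saguaro Fruit.
Saguaro Fruit → Kangaroo Rat → Spotted Skunk → Coyote gives Coyote level 4.
No species has a prey at level 4, so no species reaches level 5.

4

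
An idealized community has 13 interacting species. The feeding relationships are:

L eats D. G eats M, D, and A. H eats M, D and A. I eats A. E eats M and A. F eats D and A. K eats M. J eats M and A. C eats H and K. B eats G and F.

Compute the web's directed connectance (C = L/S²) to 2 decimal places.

The web has S = 13 species and L = 19 feeding links.
C = L / S² = 19 / 169 = 0.1124 ≈ 0.11.

C = 0.11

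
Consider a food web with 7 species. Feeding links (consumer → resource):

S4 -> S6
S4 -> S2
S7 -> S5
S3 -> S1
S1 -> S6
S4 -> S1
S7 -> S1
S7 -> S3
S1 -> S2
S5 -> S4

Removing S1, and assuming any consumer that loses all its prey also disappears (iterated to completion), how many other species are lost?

Remove S1.
Round 1: S3 (all prey gone) → extinct.
No further losses. Total secondary extinctions: 1.

1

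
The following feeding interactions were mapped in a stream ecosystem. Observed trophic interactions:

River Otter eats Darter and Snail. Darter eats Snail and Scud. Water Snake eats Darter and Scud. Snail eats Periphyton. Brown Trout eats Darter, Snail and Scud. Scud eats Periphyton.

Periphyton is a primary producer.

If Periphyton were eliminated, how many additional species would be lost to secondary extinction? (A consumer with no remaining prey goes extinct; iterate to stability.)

Remove Periphyton.
Round 1: Snail (all prey gone), Scud (all prey gone) → extinct.
Round 2: Darter (all prey gone) → extinct.
Round 3: River Otter (all prey gone), Water Snake (all prey gone), Brown Trout (all prey gone) → extinct.
No further losses. Total secondary extinctions: 6.

6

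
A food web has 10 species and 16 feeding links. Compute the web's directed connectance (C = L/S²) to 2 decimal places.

The web has S = 10 species and L = 16 feeding links.
C = L / S² = 16 / 100 = 0.1600 ≈ 0.16.

C = 0.16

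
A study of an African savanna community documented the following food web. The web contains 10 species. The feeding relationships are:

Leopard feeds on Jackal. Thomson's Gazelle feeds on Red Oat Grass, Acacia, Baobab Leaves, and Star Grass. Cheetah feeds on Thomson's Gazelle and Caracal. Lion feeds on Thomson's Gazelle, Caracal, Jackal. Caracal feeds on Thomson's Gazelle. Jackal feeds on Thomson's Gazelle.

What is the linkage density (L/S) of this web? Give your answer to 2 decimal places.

There are L = 12 links among S = 10 species.
L/S = 12/10 = 1.2000 ≈ 1.20.

L/S = 1.20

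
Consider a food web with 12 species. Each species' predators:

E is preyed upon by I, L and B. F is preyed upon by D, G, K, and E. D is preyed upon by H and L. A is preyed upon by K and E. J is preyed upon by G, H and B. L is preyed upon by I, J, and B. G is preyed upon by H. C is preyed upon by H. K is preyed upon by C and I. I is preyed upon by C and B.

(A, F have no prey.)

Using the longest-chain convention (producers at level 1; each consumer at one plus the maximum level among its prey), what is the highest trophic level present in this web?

Producers (level 1): A, F.
F → D → L → J → G → H gives H level 6.
No species has a prey at level 6, so no species reaches level 7.

6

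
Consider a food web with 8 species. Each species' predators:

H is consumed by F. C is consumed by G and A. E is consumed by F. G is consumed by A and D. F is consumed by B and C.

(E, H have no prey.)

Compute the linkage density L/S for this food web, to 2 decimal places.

There are L = 8 links among S = 8 species.
L/S = 8/8 = 1.0000 ≈ 1.00.

L/S = 1.00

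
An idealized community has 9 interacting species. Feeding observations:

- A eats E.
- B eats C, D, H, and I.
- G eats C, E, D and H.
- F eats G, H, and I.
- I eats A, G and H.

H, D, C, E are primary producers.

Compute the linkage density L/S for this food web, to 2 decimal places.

L/S = 1.67

There are L = 15 links among S = 9 species.
L/S = 15/9 = 1.6667 ≈ 1.67.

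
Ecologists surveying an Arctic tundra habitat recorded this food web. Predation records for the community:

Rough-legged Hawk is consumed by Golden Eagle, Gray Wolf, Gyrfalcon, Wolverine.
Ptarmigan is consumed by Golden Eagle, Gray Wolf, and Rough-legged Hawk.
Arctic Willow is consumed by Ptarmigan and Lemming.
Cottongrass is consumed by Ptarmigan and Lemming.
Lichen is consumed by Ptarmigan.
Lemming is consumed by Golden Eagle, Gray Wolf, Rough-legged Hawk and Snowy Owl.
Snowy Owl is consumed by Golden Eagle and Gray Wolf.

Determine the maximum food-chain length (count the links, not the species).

3 links

One longest chain: Cottongrass → Lemming → Rough-legged Hawk → Gray Wolf.
It has 4 species and 3 links.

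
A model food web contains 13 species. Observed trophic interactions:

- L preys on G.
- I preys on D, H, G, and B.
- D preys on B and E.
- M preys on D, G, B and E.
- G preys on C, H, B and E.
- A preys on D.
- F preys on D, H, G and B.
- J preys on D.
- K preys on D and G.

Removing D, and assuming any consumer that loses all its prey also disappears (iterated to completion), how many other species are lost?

Remove D.
Round 1: A (all prey gone), J (all prey gone) → extinct.
No further losses. Total secondary extinctions: 2.

2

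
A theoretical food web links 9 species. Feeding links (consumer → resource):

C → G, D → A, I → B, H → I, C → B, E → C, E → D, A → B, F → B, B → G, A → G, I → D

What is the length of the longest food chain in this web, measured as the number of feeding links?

5 links

One longest chain: G → B → A → D → I → H.
It has 6 species and 5 links.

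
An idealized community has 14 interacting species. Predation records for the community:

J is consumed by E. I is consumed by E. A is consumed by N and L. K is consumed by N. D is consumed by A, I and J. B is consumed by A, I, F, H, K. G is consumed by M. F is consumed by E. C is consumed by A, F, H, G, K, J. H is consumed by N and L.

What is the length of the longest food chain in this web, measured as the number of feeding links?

2 links

One longest chain: C → G → M.
It has 3 species and 2 links.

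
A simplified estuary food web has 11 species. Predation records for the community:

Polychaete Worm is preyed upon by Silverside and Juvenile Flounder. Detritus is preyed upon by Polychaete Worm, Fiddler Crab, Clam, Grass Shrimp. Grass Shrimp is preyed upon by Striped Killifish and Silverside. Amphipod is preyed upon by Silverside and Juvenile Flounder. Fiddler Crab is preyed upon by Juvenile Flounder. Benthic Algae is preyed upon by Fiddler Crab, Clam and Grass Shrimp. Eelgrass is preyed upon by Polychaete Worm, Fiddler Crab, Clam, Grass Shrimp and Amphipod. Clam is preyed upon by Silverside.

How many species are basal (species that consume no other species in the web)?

Basal species (no prey listed): Benthic Algae, Detritus, Eelgrass.
Count: 3.

3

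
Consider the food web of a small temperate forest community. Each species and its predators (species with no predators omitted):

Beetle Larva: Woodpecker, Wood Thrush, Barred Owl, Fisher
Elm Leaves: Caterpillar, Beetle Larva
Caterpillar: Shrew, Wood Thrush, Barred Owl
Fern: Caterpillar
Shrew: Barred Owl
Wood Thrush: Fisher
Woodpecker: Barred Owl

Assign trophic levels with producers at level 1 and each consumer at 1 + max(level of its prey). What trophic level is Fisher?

Trophic level 4

Elm Leaves is a producer → level 1.
Caterpillar eats Elm Leaves (level 1); other prey at levels: Fern 1 → level 2.
Wood Thrush eats Caterpillar (level 2); other prey at levels: Beetle Larva 2 → level 3.
Fisher eats Wood Thrush (level 3); other prey at levels: Beetle Larva 2 → level 4.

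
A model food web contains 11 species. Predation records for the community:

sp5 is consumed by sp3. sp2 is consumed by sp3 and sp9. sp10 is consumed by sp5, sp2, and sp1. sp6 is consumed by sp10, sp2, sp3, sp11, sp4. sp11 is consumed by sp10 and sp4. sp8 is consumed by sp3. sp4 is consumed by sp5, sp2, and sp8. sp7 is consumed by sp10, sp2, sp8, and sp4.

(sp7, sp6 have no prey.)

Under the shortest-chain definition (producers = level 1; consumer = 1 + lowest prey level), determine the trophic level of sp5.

Trophic level 3

sp7 is a producer → level 1.
sp4 eats sp7 → level 2.
sp5 eats sp4 → level 3.
No prey of sp5 is below level 2, so 3 is the minimum.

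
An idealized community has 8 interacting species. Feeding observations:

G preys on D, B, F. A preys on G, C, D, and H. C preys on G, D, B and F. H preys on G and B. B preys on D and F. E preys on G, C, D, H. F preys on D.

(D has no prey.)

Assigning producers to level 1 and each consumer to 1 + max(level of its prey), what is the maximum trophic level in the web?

Producers (level 1): D.
D → F → B → G → C → E gives E level 6.
No species has a prey at level 6, so no species reaches level 7.

6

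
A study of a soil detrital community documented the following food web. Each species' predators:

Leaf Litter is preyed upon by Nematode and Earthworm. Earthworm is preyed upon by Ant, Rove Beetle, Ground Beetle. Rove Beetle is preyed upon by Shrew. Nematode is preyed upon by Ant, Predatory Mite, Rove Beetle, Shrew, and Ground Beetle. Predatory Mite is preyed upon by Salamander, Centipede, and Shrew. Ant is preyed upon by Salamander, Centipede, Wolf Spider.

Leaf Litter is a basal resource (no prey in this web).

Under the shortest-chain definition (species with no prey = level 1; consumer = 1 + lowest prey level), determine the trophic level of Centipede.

Leaf Litter has no prey (basal) → level 1.
Nematode eats Leaf Litter → level 2.
Ant eats Nematode → level 3.
Centipede eats Ant → level 4.
No prey of Centipede is below level 3, so 4 is the minimum.

Trophic level 4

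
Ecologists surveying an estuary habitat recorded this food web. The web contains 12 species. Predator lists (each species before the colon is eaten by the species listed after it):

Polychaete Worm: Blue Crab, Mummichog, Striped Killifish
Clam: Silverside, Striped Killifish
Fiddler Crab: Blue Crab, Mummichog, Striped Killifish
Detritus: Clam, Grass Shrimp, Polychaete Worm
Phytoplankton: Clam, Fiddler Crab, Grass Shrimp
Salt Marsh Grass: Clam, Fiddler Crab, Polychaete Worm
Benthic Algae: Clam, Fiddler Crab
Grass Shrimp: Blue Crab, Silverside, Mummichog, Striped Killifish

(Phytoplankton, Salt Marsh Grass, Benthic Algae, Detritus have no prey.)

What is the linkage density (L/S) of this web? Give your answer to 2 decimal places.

L/S = 1.92

There are L = 23 links among S = 12 species.
L/S = 23/12 = 1.9167 ≈ 1.92.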